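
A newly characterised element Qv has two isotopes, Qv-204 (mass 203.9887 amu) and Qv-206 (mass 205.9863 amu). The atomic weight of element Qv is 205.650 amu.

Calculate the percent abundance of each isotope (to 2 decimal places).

Writing the weighted mean with unknown fraction x of Qv-204:
203.9887·x + 205.9863·(1 − x) = 205.650
(203.9887 − 205.9863)·x = 205.650 − 205.9863
x = -0.3363 / -1.9976 = 0.16835 → 16.84% Qv-204, 83.16% Qv-206.

Qv-204: 16.84%, Qv-206: 83.16%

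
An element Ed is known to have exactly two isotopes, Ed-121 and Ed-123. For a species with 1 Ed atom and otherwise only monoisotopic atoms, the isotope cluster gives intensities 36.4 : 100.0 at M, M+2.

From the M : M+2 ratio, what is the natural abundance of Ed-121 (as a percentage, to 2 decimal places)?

If p is the fraction of Ed that is Ed-121, then I(M+2)/I(M) = [C(1,1)·p^0·(1−p)] / p^1 = 1·(1−p)/p = 100.0/36.4 = 2.7473
(1−p)/p = 2.7473/1 = 2.7473  ⇒  p = 1/(1 + 2.7473) = 0.2669
Ed-121: 26.69%, Ed-123: 73.31%.

26.69%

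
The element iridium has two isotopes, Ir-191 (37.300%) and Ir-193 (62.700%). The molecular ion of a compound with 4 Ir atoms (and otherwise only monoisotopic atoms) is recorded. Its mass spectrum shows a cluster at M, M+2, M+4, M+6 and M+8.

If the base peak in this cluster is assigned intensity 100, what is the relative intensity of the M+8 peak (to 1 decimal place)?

42.0

Binomial terms of (0.37300 + 0.62700)^4: M 0.0194, M+2 0.1302, M+4 0.3282, M+6 0.3678, M+8 0.1546 → M+6 is the base peak.
P(M+6) = C(4,3) × 0.37300^1 × 0.62700^3 = 4 × 0.3730 × 0.24649188 = 0.367766 (base)
P(M+8) = C(4,4) × 0.37300^0 × 0.62700^4 = 1 × 1.0000 × 0.15455041 = 0.154550
Relative intensity = 0.154550 / 0.367766 × 100 = 42.0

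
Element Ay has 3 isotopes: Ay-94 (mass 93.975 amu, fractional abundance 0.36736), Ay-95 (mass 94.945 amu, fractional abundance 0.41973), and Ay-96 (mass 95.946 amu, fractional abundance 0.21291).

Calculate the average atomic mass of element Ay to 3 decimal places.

94.802 amu

The abundance-weighted mean is 0.36736 × 93.975 + 0.41973 × 94.945 + 0.21291 × 95.946
= 34.5227 + 39.8513 + 20.4279 = 94.8019 amu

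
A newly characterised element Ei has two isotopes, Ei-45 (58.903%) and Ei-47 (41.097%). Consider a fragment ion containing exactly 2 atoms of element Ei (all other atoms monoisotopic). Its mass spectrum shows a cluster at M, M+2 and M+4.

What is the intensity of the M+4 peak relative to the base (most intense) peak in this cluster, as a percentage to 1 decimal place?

34.9%

(0.58903 + 0.41097)^2 gives M 0.3470, M+2 0.4841, M+4 0.1689; the largest is M+2.
P(M+2) = C(2,1) × 0.58903^1 × 0.41097^1 = 2 × 0.58903 × 0.41097 = 0.484147 (base)
P(M+4) = C(2,2) × 0.58903^0 × 0.41097^2 = 1 × 1.0000 × 0.16889634 = 0.168896
Relative intensity = 0.168896 / 0.484147 × 100 = 34.9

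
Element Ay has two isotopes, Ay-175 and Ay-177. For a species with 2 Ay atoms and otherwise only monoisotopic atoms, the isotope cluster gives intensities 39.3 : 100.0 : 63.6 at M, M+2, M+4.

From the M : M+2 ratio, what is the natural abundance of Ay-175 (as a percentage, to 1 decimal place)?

If p is the fraction of Ay that is Ay-175, then I(M+2)/I(M) = [C(2,1)·p^1·(1−p)] / p^2 = 2·(1−p)/p = 100.0/39.3 = 2.5445
(1−p)/p = 2.5445/2 = 1.2723  ⇒  p = 1/(1 + 1.2723) = 0.4401
Ay-175: 44.0%, Ay-177: 56.0%.

44.0%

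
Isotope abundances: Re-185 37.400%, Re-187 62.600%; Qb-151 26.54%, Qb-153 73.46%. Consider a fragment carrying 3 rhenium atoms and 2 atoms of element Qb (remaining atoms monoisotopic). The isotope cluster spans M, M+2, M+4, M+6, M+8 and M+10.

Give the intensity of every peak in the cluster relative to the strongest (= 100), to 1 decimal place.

Rhenium pattern (n=3): 0.05231362 : 0.26268713 : 0.43968487 : 0.24531438
Element Qb pattern (n=2): 0.07043716 : 0.38992568 : 0.53963716
Convolve the two distributions (both contribute in 2-u steps):
  M: 0.05231362×0.07043716 = 0.003685
  M+2: 0.05231362×0.38992568 + 0.26268713×0.07043716 = 0.038901
  M+4: 0.05231362×0.53963716 + 0.26268713×0.38992568 + 0.43968487×0.07043716 = 0.161629
  M+6: 0.26268713×0.53963716 + 0.43968487×0.38992568 + 0.24531438×0.07043716 = 0.330479
  M+8: 0.43968487×0.53963716 + 0.24531438×0.38992568 = 0.332925
  M+10: 0.24531438×0.53963716 = 0.132381
Scale to base peak (0.332925) = 100: 1.1 : 11.7 : 48.5 : 99.3 : 100.0 : 39.8

1.1 : 11.7 : 48.5 : 99.3 : 100.0 : 39.8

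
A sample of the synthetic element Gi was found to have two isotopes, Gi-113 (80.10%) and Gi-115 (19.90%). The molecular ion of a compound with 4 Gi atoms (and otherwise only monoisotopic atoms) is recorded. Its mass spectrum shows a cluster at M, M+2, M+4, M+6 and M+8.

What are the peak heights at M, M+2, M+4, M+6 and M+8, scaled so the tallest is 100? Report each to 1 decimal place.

The 4 Gi atoms are independent, so intensities follow the terms of (0.8010 + 0.1990)^4.
P(M) = 0.8010^4 = 0.411652
P(M+2) = 4 × 0.8010^3 × 0.1990^1 = 0.409082
P(M+4) = 6 × 0.8010^2 × 0.1990^2 = 0.152448
P(M+6) = 4 × 0.8010^1 × 0.1990^3 = 0.025249
P(M+8) = 0.1990^4 = 0.001568
The M peak is largest (0.411652); scaling to 100 gives 100.0 : 99.4 : 37.0 : 6.1 : 0.4.

100.0 : 99.4 : 37.0 : 6.1 : 0.4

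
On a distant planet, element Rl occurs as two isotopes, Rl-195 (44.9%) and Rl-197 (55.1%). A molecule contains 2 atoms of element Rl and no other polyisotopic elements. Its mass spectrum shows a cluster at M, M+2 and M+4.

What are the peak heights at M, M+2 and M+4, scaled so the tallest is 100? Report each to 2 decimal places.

Expanding (0.449 + 0.551)^2:
P(M) = 0.449^2 = 0.201601
P(M+2) = 2 × 0.449^1 × 0.551^1 = 0.494798
P(M+4) = 0.551^2 = 0.303601
The M+2 peak is largest (0.494798); scaling to 100 gives 40.74 : 100.00 : 61.36.

40.74 : 100.00 : 61.36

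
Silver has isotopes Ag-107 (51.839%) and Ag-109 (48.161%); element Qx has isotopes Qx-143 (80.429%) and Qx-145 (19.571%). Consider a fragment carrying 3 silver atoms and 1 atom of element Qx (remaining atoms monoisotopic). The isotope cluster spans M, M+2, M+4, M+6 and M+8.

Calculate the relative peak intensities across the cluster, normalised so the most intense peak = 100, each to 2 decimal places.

Silver pattern (n=3): 0.13930601 : 0.38826655 : 0.36071887 : 0.11170857
Element Qx pattern (n=1): 0.80429 : 0.19571
Convolve the two distributions (both contribute in 2-u steps):
  M: 0.13930601×0.80429 = 0.112042
  M+2: 0.13930601×0.19571 + 0.38826655×0.80429 = 0.339542
  M+4: 0.38826655×0.19571 + 0.36071887×0.80429 = 0.366110
  M+6: 0.36071887×0.19571 + 0.11170857×0.80429 = 0.160442
  M+8: 0.11170857×0.19571 = 0.021862
Scale to base peak (0.366110) = 100: 30.60 : 92.74 : 100.00 : 43.82 : 5.97

30.60 : 92.74 : 100.00 : 43.82 : 5.97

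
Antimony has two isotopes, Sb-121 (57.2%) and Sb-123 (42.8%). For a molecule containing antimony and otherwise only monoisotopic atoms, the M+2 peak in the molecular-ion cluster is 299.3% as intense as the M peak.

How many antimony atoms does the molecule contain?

With n Sb atoms, P(M+2)/P(M) = C(n,1)·p^(n−1)q / p^n = n·q/p = n · 0.428/0.572.
n = 2.993 × 0.572/0.428 = 4.00 ≈ 4

4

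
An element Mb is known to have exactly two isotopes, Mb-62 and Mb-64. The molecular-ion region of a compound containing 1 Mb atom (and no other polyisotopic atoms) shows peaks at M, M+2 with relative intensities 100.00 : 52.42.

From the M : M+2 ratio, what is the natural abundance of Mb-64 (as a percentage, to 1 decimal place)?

Write p for the Mb-62 fraction. I(M+2)/I(M) = [C(1,1)·p^0·(1−p)] / p^1 = 1·(1−p)/p = 52.42/100.00 = 0.5242
(1−p)/p = 0.5242/1 = 0.5242  ⇒  p = 1/(1 + 0.5242) = 0.6561
Mb-62: 65.6%, Mb-64: 34.4%.

34.4%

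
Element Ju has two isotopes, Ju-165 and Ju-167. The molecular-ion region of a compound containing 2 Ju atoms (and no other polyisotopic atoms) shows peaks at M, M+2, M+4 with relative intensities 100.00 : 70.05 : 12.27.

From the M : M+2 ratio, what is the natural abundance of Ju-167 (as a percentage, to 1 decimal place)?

Let p = fractional abundance of Ju-165. I(M+2)/I(M) = [C(2,1)·p^1·(1−p)] / p^2 = 2·(1−p)/p = 70.05/100.00 = 0.7005
(1−p)/p = 0.7005/2 = 0.3503  ⇒  p = 1/(1 + 0.3503) = 0.7406
Ju-165: 74.1%, Ju-167: 25.9%.

25.9%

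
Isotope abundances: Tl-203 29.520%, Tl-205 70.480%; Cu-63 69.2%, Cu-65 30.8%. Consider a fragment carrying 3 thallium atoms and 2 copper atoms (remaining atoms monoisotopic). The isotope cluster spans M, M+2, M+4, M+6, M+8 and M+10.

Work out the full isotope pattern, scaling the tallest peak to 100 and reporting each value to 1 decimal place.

3.3 : 26.6 : 78.3 : 100.0 : 51.2 : 8.9

Thallium pattern (n=3): 0.02572463 : 0.18425524 : 0.43991564 : 0.35010449
Copper pattern (n=2): 0.478864 : 0.426272 : 0.094864
Convolve the two distributions (both contribute in 2-u steps):
  M: 0.02572463×0.478864 = 0.012319
  M+2: 0.02572463×0.426272 + 0.18425524×0.478864 = 0.099199
  M+4: 0.02572463×0.094864 + 0.18425524×0.426272 + 0.43991564×0.478864 = 0.291643
  M+6: 0.18425524×0.094864 + 0.43991564×0.426272 + 0.35010449×0.478864 = 0.372655
  M+8: 0.43991564×0.094864 + 0.35010449×0.426272 = 0.190972
  M+10: 0.35010449×0.094864 = 0.033212
Scale to base peak (0.372655) = 100: 3.3 : 26.6 : 78.3 : 100.0 : 51.2 : 8.9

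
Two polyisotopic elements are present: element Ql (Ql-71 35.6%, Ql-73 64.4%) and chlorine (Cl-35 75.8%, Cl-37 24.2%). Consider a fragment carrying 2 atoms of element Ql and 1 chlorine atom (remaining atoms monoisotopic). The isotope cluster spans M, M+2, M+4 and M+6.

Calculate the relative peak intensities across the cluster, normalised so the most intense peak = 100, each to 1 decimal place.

Element Ql pattern (n=2): 0.126736 : 0.458528 : 0.414736
Chlorine pattern (n=1): 0.7580 : 0.2420
Convolve the two distributions (both contribute in 2-u steps):
  M: 0.126736×0.7580 = 0.096066
  M+2: 0.126736×0.2420 + 0.458528×0.7580 = 0.378234
  M+4: 0.458528×0.2420 + 0.414736×0.7580 = 0.425334
  M+6: 0.414736×0.2420 = 0.100366
Scale to base peak (0.425334) = 100: 22.6 : 88.9 : 100.0 : 23.6

22.6 : 88.9 : 100.0 : 23.6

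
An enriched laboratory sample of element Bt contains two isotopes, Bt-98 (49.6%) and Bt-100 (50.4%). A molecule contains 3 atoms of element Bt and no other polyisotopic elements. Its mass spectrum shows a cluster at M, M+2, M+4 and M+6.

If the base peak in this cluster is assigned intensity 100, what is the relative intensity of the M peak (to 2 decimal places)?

Term probabilities: M 0.1220, M+2 0.3720, M+4 0.3780, M+6 0.1280. Base peak = M+4.
P(M+4) = C(3,2) × 0.496^1 × 0.504^2 = 3 × 0.4960 × 0.254016 = 0.377976 (base)
P(M) = C(3,0) × 0.496^3 × 0.504^0 = 1 × 0.12202394 × 1.0000 = 0.122024
Relative intensity = 0.122024 / 0.377976 × 100 = 32.28

32.28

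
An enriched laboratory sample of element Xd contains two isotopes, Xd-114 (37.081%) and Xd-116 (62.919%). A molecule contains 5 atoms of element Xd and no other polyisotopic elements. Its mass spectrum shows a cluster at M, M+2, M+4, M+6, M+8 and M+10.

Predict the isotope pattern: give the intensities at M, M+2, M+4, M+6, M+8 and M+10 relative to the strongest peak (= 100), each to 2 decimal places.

2.05 : 17.37 : 58.93 : 100.00 : 84.84 : 28.79

The 5 Xd atoms are independent, so intensities follow the terms of (0.37081 + 0.62919)^5.
P(M) = 0.37081^5 = 0.007011
P(M+2) = 5 × 0.37081^4 × 0.62919^1 = 0.059478
P(M+4) = 10 × 0.37081^3 × 0.62919^2 = 0.201845
P(M+6) = 10 × 0.37081^2 × 0.62919^3 = 0.342490
P(M+8) = 5 × 0.37081^1 × 0.62919^4 = 0.290569
P(M+10) = 0.62919^5 = 0.098607
The M+6 peak is largest (0.342490); scaling to 100 gives 2.05 : 17.37 : 58.93 : 100.00 : 84.84 : 28.79.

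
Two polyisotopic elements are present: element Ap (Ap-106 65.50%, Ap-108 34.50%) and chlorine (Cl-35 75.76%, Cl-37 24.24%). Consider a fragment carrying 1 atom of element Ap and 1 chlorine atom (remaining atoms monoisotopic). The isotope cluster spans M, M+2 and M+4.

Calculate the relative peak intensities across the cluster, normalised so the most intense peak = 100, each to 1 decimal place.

100.0 : 84.7 : 16.9

Element Ap pattern (n=1): 0.6550 : 0.3450
Chlorine pattern (n=1): 0.7576 : 0.2424
Convolve the two distributions (both contribute in 2-u steps):
  M: 0.6550×0.7576 = 0.496228
  M+2: 0.6550×0.2424 + 0.3450×0.7576 = 0.420144
  M+4: 0.3450×0.2424 = 0.083628
Scale to base peak (0.496228) = 100: 100.0 : 84.7 : 16.9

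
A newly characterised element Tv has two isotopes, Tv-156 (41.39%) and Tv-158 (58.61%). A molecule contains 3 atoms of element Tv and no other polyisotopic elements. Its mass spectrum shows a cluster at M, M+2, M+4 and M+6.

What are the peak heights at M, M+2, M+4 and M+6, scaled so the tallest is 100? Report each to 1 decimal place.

16.6 : 70.6 : 100.0 : 47.2

The 3 Tv atoms are independent, so intensities follow the terms of (0.4139 + 0.5861)^3.
P(M) = 0.4139^3 = 0.070907
P(M+2) = 3 × 0.4139^2 × 0.5861^1 = 0.301220
P(M+4) = 3 × 0.4139^1 × 0.5861^2 = 0.426540
P(M+6) = 0.5861^3 = 0.201333
The M+4 peak is largest (0.426540); scaling to 100 gives 16.6 : 70.6 : 100.0 : 47.2.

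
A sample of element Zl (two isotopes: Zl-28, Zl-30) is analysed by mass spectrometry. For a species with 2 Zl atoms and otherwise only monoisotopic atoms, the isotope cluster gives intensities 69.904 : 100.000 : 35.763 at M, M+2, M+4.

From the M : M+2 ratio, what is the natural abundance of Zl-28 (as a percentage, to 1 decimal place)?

58.3%

Let p = fractional abundance of Zl-28. I(M+2)/I(M) = [C(2,1)·p^1·(1−p)] / p^2 = 2·(1−p)/p = 100.000/69.904 = 1.4305
(1−p)/p = 1.4305/2 = 0.7153  ⇒  p = 1/(1 + 0.7153) = 0.5830
Zl-28: 58.3%, Zl-30: 41.7%.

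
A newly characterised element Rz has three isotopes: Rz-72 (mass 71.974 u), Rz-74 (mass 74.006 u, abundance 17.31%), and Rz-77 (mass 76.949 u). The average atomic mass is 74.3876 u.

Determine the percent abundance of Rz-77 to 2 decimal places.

41.44%

The remaining 82.69% is split between Rz-72 (fraction x) and Rz-77 (fraction 0.8269 − x).
Substituting: 71.974x + 76.949(0.8269 − x) = 61.5771614
(71.974 − 76.949)x = -2.0519667  ⇒  x = 0.41246, y = 0.41444
Rz-72: 41.25%, Rz-77: 41.44%.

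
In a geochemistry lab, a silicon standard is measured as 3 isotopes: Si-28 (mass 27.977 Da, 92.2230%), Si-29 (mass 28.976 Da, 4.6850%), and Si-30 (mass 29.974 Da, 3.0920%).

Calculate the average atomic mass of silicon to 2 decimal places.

28.09 Da

Ar = Σ fᵢ·mᵢ = 0.922230 × 27.977 + 0.046850 × 28.976 + 0.030920 × 29.974
= 25.8012 + 1.3575 + 0.9268 = 28.0855 Da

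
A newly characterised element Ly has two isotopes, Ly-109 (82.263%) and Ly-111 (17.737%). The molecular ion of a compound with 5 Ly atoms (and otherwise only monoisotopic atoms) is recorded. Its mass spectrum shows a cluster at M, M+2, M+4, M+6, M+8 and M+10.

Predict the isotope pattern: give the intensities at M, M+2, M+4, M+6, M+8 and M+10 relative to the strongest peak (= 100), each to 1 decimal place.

92.8 : 100.0 : 43.1 : 9.3 : 1.0 : 0.0

Each Ly atom is independently Ly-109 (p = 0.82263) or Ly-111 (q = 0.17737); the cluster is the binomial expansion (p + q)^5.
P(M) = 0.82263^5 = 0.376724
P(M+2) = 5 × 0.82263^4 × 0.17737^1 = 0.406133
P(M+4) = 10 × 0.82263^3 × 0.17737^2 = 0.175135
P(M+6) = 10 × 0.82263^2 × 0.17737^3 = 0.037762
P(M+8) = 5 × 0.82263^1 × 0.17737^4 = 0.004071
P(M+10) = 0.17737^5 = 0.000176
The M+2 peak is largest (0.406133); scaling to 100 gives 92.8 : 100.0 : 43.1 : 9.3 : 1.0 : 0.0.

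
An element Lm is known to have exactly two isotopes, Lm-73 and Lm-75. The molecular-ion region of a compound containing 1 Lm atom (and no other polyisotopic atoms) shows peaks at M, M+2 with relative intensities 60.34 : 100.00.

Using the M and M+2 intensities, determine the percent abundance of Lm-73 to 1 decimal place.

37.6%

Let p = fractional abundance of Lm-73. I(M+2)/I(M) = [C(1,1)·p^0·(1−p)] / p^1 = 1·(1−p)/p = 100.00/60.34 = 1.6573
(1−p)/p = 1.6573/1 = 1.6573  ⇒  p = 1/(1 + 1.6573) = 0.3763
Lm-73: 37.6%, Lm-75: 62.4%.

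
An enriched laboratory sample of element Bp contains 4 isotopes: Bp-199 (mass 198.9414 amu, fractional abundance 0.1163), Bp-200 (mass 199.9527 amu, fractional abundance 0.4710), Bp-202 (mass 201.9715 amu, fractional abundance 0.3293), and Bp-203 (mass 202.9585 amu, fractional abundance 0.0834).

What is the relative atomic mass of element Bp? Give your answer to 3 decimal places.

Ar = Σ fᵢ·mᵢ = 0.1163 × 198.9414 + 0.4710 × 199.9527 + 0.3293 × 201.9715 + 0.0834 × 202.9585
= 23.13688 + 94.17772 + 66.50921 + 16.92674 = 200.75055 amu

200.751 amu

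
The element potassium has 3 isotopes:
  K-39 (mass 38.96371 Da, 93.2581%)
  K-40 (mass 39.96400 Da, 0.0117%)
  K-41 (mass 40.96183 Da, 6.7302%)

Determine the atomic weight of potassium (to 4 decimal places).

Average mass = Σ (abundance × isotope mass) = 0.932581 × 38.96371 + 0.000117 × 39.96400 + 0.067302 × 40.96183
= 36.336816 + 0.004676 + 2.756813 = 39.098305 Da

39.0983 Da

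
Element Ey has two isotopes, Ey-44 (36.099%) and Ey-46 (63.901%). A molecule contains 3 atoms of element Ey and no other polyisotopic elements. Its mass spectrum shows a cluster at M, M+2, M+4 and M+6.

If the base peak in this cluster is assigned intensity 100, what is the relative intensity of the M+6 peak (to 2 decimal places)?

Binomial terms of (0.36099 + 0.63901)^3: M 0.0470, M+2 0.2498, M+4 0.4422, M+6 0.2609 → M+4 is the base peak.
P(M+4) = C(3,2) × 0.36099^1 × 0.63901^2 = 3 × 0.36099 × 0.40833378 = 0.442213 (base)
P(M+6) = C(3,3) × 0.36099^0 × 0.63901^3 = 1 × 1.0000 × 0.26092937 = 0.260929
Relative intensity = 0.260929 / 0.442213 × 100 = 59.01

59.01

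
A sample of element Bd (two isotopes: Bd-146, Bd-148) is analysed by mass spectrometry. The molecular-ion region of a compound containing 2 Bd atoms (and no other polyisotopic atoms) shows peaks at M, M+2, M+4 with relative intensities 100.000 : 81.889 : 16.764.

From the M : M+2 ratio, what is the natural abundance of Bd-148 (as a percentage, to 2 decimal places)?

29.05%

Write p for the Bd-146 fraction. I(M+2)/I(M) = [C(2,1)·p^1·(1−p)] / p^2 = 2·(1−p)/p = 81.889/100.000 = 0.8189
(1−p)/p = 0.8189/2 = 0.4094  ⇒  p = 1/(1 + 0.4094) = 0.7095
Bd-146: 70.95%, Bd-148: 29.05%.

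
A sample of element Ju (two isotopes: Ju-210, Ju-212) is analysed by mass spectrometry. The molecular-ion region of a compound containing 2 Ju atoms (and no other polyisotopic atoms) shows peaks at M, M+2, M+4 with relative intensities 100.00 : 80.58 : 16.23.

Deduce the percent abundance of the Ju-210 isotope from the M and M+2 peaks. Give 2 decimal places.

If p is the fraction of Ju that is Ju-210, then I(M+2)/I(M) = [C(2,1)·p^1·(1−p)] / p^2 = 2·(1−p)/p = 80.58/100.00 = 0.8058
(1−p)/p = 0.8058/2 = 0.4029  ⇒  p = 1/(1 + 0.4029) = 0.7128
Ju-210: 71.28%, Ju-212: 28.72%.

71.28%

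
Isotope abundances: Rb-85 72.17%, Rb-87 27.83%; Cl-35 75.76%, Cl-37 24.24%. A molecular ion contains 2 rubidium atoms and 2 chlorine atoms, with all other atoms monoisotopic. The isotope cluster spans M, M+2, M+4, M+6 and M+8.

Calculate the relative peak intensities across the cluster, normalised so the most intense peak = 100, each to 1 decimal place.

Rubidium pattern (n=2): 0.52085089 : 0.40169822 : 0.07745089
Chlorine pattern (n=2): 0.57395776 : 0.36728448 : 0.05875776
Convolve the two distributions (both contribute in 2-u steps):
  M: 0.52085089×0.57395776 = 0.298946
  M+2: 0.52085089×0.36728448 + 0.40169822×0.57395776 = 0.421858
  M+4: 0.52085089×0.05875776 + 0.40169822×0.36728448 + 0.07745089×0.57395776 = 0.222595
  M+6: 0.40169822×0.05875776 + 0.07745089×0.36728448 = 0.052049
  M+8: 0.07745089×0.05875776 = 0.004551
Scale to base peak (0.421858) = 100: 70.9 : 100.0 : 52.8 : 12.3 : 1.1

70.9 : 100.0 : 52.8 : 12.3 : 1.1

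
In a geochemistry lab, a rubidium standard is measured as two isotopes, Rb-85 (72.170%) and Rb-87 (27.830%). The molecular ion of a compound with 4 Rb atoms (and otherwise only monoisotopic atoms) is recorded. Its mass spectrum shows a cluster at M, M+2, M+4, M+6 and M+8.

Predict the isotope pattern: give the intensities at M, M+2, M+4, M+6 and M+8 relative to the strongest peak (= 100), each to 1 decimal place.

Expanding (0.72170 + 0.27830)^4:
P(M) = 0.72170^4 = 0.271286
P(M+2) = 4 × 0.72170^3 × 0.27830^1 = 0.418450
P(M+4) = 6 × 0.72170^2 × 0.27830^2 = 0.242042
P(M+6) = 4 × 0.72170^1 × 0.27830^3 = 0.062224
P(M+8) = 0.27830^4 = 0.005999
The M+2 peak is largest (0.418450); scaling to 100 gives 64.8 : 100.0 : 57.8 : 14.9 : 1.4.

64.8 : 100.0 : 57.8 : 14.9 : 1.4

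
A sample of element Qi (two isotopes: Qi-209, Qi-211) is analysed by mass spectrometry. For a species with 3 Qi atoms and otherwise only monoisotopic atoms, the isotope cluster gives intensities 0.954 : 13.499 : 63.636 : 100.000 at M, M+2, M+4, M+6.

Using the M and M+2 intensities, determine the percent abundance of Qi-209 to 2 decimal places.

If p is the fraction of Qi that is Qi-209, then I(M+2)/I(M) = [C(3,1)·p^2·(1−p)] / p^3 = 3·(1−p)/p = 13.499/0.954 = 14.1499
(1−p)/p = 14.1499/3 = 4.7166  ⇒  p = 1/(1 + 4.7166) = 0.1749
Qi-209: 17.49%, Qi-211: 82.51%.

17.49%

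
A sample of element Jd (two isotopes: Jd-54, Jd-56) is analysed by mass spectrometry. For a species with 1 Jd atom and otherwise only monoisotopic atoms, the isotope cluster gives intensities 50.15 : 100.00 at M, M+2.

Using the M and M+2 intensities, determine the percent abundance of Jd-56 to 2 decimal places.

66.60%

Let p = fractional abundance of Jd-54. I(M+2)/I(M) = [C(1,1)·p^0·(1−p)] / p^1 = 1·(1−p)/p = 100.00/50.15 = 1.9940
(1−p)/p = 1.9940/1 = 1.9940  ⇒  p = 1/(1 + 1.9940) = 0.3340
Jd-54: 33.40%, Jd-56: 66.60%.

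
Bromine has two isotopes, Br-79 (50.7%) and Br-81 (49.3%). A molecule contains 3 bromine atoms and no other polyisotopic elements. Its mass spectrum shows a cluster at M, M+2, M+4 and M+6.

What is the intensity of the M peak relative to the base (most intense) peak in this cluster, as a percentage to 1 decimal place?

34.3%

Term probabilities: M 0.1303, M+2 0.3802, M+4 0.3697, M+6 0.1198. Base peak = M+2.
P(M+2) = C(3,1) × 0.507^2 × 0.493^1 = 3 × 0.257049 × 0.4930 = 0.380175 (base)
P(M) = C(3,0) × 0.507^3 × 0.493^0 = 1 × 0.13032384 × 1.0000 = 0.130324
Relative intensity = 0.130324 / 0.380175 × 100 = 34.3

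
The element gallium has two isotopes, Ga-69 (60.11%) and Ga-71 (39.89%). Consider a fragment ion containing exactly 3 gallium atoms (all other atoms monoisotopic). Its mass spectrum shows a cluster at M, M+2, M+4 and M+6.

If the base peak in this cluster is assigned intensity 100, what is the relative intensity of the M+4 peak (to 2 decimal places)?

Binomial terms of (0.6011 + 0.3989)^3: M 0.2172, M+2 0.4324, M+4 0.2869, M+6 0.0635 → M+2 is the base peak.
P(M+2) = C(3,1) × 0.6011^2 × 0.3989^1 = 3 × 0.36132121 × 0.3989 = 0.432393 (base)
P(M+4) = C(3,2) × 0.6011^1 × 0.3989^2 = 3 × 0.6011 × 0.15912121 = 0.286943
Relative intensity = 0.286943 / 0.432393 × 100 = 66.36

66.36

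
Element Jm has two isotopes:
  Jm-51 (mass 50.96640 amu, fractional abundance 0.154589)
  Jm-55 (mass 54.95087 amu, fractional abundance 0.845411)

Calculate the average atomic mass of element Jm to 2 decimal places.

Average mass = Σ (abundance × isotope mass) = 0.154589 × 50.96640 + 0.845411 × 54.95087
= 7.878845 + 46.456070 = 54.334915 amu

54.33 amu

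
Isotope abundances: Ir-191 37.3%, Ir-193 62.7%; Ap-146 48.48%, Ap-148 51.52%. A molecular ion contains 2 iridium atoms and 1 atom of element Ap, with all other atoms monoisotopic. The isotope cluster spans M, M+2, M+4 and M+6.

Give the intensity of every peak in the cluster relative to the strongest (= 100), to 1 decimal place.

15.6 : 69.2 : 100.0 : 46.9

Iridium pattern (n=2): 0.139129 : 0.467742 : 0.393129
Element Ap pattern (n=1): 0.4848 : 0.5152
Convolve the two distributions (both contribute in 2-u steps):
  M: 0.139129×0.4848 = 0.067450
  M+2: 0.139129×0.5152 + 0.467742×0.4848 = 0.298441
  M+4: 0.467742×0.5152 + 0.393129×0.4848 = 0.431570
  M+6: 0.393129×0.5152 = 0.202540
Scale to base peak (0.431570) = 100: 15.6 : 69.2 : 100.0 : 46.9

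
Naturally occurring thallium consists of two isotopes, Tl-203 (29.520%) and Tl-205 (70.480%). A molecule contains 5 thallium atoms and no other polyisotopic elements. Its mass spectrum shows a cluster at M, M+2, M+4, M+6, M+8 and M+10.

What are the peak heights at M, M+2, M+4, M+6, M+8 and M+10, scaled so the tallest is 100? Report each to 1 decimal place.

The 5 Tl atoms are independent, so intensities follow the terms of (0.29520 + 0.70480)^5.
P(M) = 0.29520^5 = 0.002242
P(M+2) = 5 × 0.29520^4 × 0.70480^1 = 0.026761
P(M+4) = 10 × 0.29520^3 × 0.70480^2 = 0.127785
P(M+6) = 10 × 0.29520^2 × 0.70480^3 = 0.305092
P(M+8) = 5 × 0.29520^1 × 0.70480^4 = 0.364208
P(M+10) = 0.70480^5 = 0.173912
The M+8 peak is largest (0.364208); scaling to 100 gives 0.6 : 7.3 : 35.1 : 83.8 : 100.0 : 47.8.

0.6 : 7.3 : 35.1 : 83.8 : 100.0 : 47.8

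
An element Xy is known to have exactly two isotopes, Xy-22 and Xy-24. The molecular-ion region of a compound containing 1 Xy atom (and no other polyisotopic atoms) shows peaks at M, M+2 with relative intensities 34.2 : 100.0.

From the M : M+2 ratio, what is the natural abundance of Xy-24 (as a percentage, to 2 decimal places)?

74.52%

Let p = fractional abundance of Xy-22. I(M+2)/I(M) = [C(1,1)·p^0·(1−p)] / p^1 = 1·(1−p)/p = 100.0/34.2 = 2.9240
(1−p)/p = 2.9240/1 = 2.9240  ⇒  p = 1/(1 + 2.9240) = 0.2548
Xy-22: 25.48%, Xy-24: 74.52%.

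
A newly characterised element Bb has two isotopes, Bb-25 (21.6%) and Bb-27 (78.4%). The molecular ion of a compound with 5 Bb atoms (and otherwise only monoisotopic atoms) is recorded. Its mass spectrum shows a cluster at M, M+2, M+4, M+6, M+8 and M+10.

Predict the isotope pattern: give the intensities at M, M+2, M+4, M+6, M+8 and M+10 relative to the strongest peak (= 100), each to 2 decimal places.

The 5 Bb atoms are independent, so intensities follow the terms of (0.216 + 0.784)^5.
P(M) = 0.216^5 = 0.000470
P(M+2) = 5 × 0.216^4 × 0.784^1 = 0.008533
P(M+4) = 10 × 0.216^3 × 0.784^2 = 0.061943
P(M+6) = 10 × 0.216^2 × 0.784^3 = 0.224831
P(M+8) = 5 × 0.216^1 × 0.784^4 = 0.408026
P(M+10) = 0.784^5 = 0.296197
The M+8 peak is largest (0.408026); scaling to 100 gives 0.12 : 2.09 : 15.18 : 55.10 : 100.00 : 72.59.

0.12 : 2.09 : 15.18 : 55.10 : 100.00 : 72.59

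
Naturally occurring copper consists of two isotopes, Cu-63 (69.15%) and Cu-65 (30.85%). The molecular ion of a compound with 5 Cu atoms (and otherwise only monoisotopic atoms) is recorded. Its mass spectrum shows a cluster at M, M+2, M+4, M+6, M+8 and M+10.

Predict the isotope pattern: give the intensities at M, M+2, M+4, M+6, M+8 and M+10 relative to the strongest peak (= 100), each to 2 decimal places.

The 5 Cu atoms are independent, so intensities follow the terms of (0.6915 + 0.3085)^5.
P(M) = 0.6915^5 = 0.158111
P(M+2) = 5 × 0.6915^4 × 0.3085^1 = 0.352691
P(M+4) = 10 × 0.6915^3 × 0.3085^2 = 0.314693
P(M+6) = 10 × 0.6915^2 × 0.3085^3 = 0.140394
P(M+8) = 5 × 0.6915^1 × 0.3085^4 = 0.031317
P(M+10) = 0.3085^5 = 0.002794
The M+2 peak is largest (0.352691); scaling to 100 gives 44.83 : 100.00 : 89.23 : 39.81 : 8.88 : 0.79.

44.83 : 100.00 : 89.23 : 39.81 : 8.88 : 0.79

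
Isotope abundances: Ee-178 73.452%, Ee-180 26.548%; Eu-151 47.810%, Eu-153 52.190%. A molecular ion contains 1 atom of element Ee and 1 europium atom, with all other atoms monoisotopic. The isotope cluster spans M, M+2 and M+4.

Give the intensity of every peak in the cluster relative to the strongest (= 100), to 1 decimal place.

Element Ee pattern (n=1): 0.73452 : 0.26548
Europium pattern (n=1): 0.4781 : 0.5219
Convolve the two distributions (both contribute in 2-u steps):
  M: 0.73452×0.4781 = 0.351174
  M+2: 0.73452×0.5219 + 0.26548×0.4781 = 0.510272
  M+4: 0.26548×0.5219 = 0.138554
Scale to base peak (0.510272) = 100: 68.8 : 100.0 : 27.2

68.8 : 100.0 : 27.2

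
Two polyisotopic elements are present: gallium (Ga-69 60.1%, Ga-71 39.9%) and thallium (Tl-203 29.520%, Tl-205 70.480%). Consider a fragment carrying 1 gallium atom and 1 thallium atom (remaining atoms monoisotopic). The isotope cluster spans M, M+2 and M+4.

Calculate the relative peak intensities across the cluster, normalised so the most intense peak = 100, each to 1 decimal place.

Gallium pattern (n=1): 0.6010 : 0.3990
Thallium pattern (n=1): 0.2952 : 0.7048
Convolve the two distributions (both contribute in 2-u steps):
  M: 0.6010×0.2952 = 0.177415
  M+2: 0.6010×0.7048 + 0.3990×0.2952 = 0.541370
  M+4: 0.3990×0.7048 = 0.281215
Scale to base peak (0.541370) = 100: 32.8 : 100.0 : 51.9

32.8 : 100.0 : 51.9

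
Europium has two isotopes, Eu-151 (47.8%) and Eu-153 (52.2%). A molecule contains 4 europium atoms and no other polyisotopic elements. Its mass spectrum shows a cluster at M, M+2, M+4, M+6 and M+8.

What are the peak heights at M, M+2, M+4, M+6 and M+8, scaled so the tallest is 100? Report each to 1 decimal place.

Expanding (0.478 + 0.522)^4:
P(M) = 0.478^4 = 0.052205
P(M+2) = 4 × 0.478^3 × 0.522^1 = 0.228042
P(M+4) = 6 × 0.478^2 × 0.522^2 = 0.373549
P(M+6) = 4 × 0.478^1 × 0.522^3 = 0.271956
P(M+8) = 0.522^4 = 0.074248
The M+4 peak is largest (0.373549); scaling to 100 gives 14.0 : 61.0 : 100.0 : 72.8 : 19.9.

14.0 : 61.0 : 100.0 : 72.8 : 19.9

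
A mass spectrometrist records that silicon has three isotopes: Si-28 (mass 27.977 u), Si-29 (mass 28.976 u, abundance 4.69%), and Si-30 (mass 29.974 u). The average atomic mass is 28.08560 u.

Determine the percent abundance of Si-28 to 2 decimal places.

The remaining 95.31% is split between Si-28 (fraction x) and Si-30 (fraction 0.9531 − x).
Substituting: 27.977x + 29.974(0.9531 − x) = 26.7266256
(27.977 − 29.974)x = -1.8415938  ⇒  x = 0.92218, y = 0.03092
Si-28: 92.22%, Si-30: 3.09%.

92.22%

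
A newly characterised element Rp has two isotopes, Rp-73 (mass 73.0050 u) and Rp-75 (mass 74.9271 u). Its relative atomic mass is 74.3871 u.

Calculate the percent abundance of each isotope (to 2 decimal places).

Rp-73: 28.09%, Rp-75: 71.91%

Let x be the fractional abundance of Rp-73; then Rp-75 has abundance 1 − x.
73.0050·x + 74.9271·(1 − x) = 74.3871
(73.0050 − 74.9271)·x = 74.3871 − 74.9271
x = -0.5400 / -1.9221 = 0.28094 → 28.09% Rp-73, 71.91% Rp-75.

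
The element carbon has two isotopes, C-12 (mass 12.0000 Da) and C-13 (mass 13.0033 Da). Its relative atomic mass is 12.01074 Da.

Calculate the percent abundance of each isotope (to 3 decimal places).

Writing the weighted mean with unknown fraction x of C-12:
12.0000·x + 13.0033·(1 − x) = 12.01074
(12.0000 − 13.0033)·x = 12.01074 − 13.0033
x = -0.99256 / -1.0033 = 0.98930 → 98.930% C-12, 1.070% C-13.

C-12: 98.930%, C-13: 1.070%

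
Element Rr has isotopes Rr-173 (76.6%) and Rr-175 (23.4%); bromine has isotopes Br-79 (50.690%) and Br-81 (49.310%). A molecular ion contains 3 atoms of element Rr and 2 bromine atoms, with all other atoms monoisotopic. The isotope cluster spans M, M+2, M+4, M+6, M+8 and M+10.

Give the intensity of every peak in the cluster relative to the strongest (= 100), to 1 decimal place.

33.2 : 95.1 : 100.0 : 47.9 : 10.6 : 0.9

Element Rr pattern (n=3): 0.4494551 : 0.41190271 : 0.12582929 : 0.0128129
Bromine pattern (n=2): 0.25694761 : 0.49990478 : 0.24314761
Convolve the two distributions (both contribute in 2-u steps):
  M: 0.4494551×0.25694761 = 0.115486
  M+2: 0.4494551×0.49990478 + 0.41190271×0.25694761 = 0.330522
  M+4: 0.4494551×0.24314761 + 0.41190271×0.49990478 + 0.12582929×0.25694761 = 0.347528
  M+6: 0.41190271×0.24314761 + 0.12582929×0.49990478 + 0.0128129×0.25694761 = 0.166348
  M+8: 0.12582929×0.24314761 + 0.0128129×0.49990478 = 0.037000
  M+10: 0.0128129×0.24314761 = 0.003115
Scale to base peak (0.347528) = 100: 33.2 : 95.1 : 100.0 : 47.9 : 10.6 : 0.9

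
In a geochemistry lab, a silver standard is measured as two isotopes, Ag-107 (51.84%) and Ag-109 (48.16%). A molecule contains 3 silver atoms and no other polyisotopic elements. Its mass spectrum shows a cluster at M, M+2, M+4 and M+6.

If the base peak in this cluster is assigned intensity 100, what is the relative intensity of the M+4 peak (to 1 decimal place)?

Binomial terms of (0.5184 + 0.4816)^3: M 0.1393, M+2 0.3883, M+4 0.3607, M+6 0.1117 → M+2 is the base peak.
P(M+2) = C(3,1) × 0.5184^2 × 0.4816^1 = 3 × 0.26873856 × 0.4816 = 0.388273 (base)
P(M+4) = C(3,2) × 0.5184^1 × 0.4816^2 = 3 × 0.5184 × 0.23193856 = 0.360711
Relative intensity = 0.360711 / 0.388273 × 100 = 92.9

92.9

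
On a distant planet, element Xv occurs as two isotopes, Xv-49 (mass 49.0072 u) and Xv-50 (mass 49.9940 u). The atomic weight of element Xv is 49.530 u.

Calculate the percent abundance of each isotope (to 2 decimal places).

Xv-49: 47.02%, Xv-50: 52.98%

With x = fraction of Xv-49 (so Xv-50 is 1 − x):
49.0072·x + 49.9940·(1 − x) = 49.530
(49.0072 − 49.9940)·x = 49.530 − 49.9940
x = -0.4640 / -0.9868 = 0.47021 → 47.02% Xv-49, 52.98% Xv-50.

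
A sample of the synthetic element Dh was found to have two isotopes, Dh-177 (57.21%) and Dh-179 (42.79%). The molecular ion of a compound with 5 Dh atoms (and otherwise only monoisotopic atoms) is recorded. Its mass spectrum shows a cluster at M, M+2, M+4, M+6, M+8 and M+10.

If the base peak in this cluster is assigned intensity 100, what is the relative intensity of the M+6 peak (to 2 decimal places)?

Binomial terms of (0.5721 + 0.4279)^5: M 0.0613, M+2 0.2292, M+4 0.3428, M+6 0.2564, M+8 0.0959, M+10 0.0143 → M+4 is the base peak.
P(M+4) = C(5,2) × 0.5721^3 × 0.4279^2 = 10 × 0.18724742 × 0.18309841 = 0.342847 (base)
P(M+6) = C(5,3) × 0.5721^2 × 0.4279^3 = 10 × 0.32729841 × 0.07834781 = 0.256431
Relative intensity = 0.256431 / 0.342847 × 100 = 74.79

74.79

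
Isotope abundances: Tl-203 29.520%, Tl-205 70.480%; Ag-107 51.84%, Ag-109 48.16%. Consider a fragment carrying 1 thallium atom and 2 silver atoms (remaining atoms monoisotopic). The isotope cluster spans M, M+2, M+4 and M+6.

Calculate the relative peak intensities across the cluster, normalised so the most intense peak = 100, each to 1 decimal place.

Thallium pattern (n=1): 0.2952 : 0.7048
Silver pattern (n=2): 0.26873856 : 0.49932288 : 0.23193856
Convolve the two distributions (both contribute in 2-u steps):
  M: 0.2952×0.26873856 = 0.079332
  M+2: 0.2952×0.49932288 + 0.7048×0.26873856 = 0.336807
  M+4: 0.2952×0.23193856 + 0.7048×0.49932288 = 0.420391
  M+6: 0.7048×0.23193856 = 0.163470
Scale to base peak (0.420391) = 100: 18.9 : 80.1 : 100.0 : 38.9

18.9 : 80.1 : 100.0 : 38.9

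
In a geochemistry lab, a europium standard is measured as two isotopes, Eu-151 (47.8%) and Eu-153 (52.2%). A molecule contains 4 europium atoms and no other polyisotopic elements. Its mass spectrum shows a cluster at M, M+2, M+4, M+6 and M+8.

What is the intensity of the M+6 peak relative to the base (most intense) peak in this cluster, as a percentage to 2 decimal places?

72.80%

Term probabilities: M 0.0522, M+2 0.2280, M+4 0.3735, M+6 0.2720, M+8 0.0742. Base peak = M+4.
P(M+4) = C(4,2) × 0.478^2 × 0.522^2 = 6 × 0.228484 × 0.272484 = 0.373549 (base)
P(M+6) = C(4,3) × 0.478^1 × 0.522^3 = 4 × 0.4780 × 0.14223665 = 0.271956
Relative intensity = 0.271956 / 0.373549 × 100 = 72.80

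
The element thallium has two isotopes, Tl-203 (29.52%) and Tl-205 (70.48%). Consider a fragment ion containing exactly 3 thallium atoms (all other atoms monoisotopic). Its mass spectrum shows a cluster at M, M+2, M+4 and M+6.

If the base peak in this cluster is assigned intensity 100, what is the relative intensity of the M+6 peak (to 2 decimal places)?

(0.2952 + 0.7048)^3 gives M 0.0257, M+2 0.1843, M+4 0.4399, M+6 0.3501; the largest is M+4.
P(M+4) = C(3,2) × 0.2952^1 × 0.7048^2 = 3 × 0.2952 × 0.49674304 = 0.439916 (base)
P(M+6) = C(3,3) × 0.2952^0 × 0.7048^3 = 1 × 1.0000 × 0.35010449 = 0.350104
Relative intensity = 0.350104 / 0.439916 × 100 = 79.58

79.58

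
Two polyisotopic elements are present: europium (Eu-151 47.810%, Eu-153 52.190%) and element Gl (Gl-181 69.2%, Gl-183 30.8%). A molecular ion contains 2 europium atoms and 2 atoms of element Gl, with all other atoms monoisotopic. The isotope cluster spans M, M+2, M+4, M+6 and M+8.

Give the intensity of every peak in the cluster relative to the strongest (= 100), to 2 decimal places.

Europium pattern (n=2): 0.22857961 : 0.49904078 : 0.27237961
Element Gl pattern (n=2): 0.478864 : 0.426272 : 0.094864
Convolve the two distributions (both contribute in 2-u steps):
  M: 0.22857961×0.478864 = 0.109459
  M+2: 0.22857961×0.426272 + 0.49904078×0.478864 = 0.336410
  M+4: 0.22857961×0.094864 + 0.49904078×0.426272 + 0.27237961×0.478864 = 0.364844
  M+6: 0.49904078×0.094864 + 0.27237961×0.426272 = 0.163449
  M+8: 0.27237961×0.094864 = 0.025839
Scale to base peak (0.364844) = 100: 30.00 : 92.21 : 100.00 : 44.80 : 7.08

30.00 : 92.21 : 100.00 : 44.80 : 7.08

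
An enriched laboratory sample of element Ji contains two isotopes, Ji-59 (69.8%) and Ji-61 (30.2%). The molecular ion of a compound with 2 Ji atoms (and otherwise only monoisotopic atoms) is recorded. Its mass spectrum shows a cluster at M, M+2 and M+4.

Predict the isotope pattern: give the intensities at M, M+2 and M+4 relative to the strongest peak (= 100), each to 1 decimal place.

The 2 Ji atoms are independent, so intensities follow the terms of (0.698 + 0.302)^2.
P(M) = 0.698^2 = 0.487204
P(M+2) = 2 × 0.698^1 × 0.302^1 = 0.421592
P(M+4) = 0.302^2 = 0.091204
The M peak is largest (0.487204); scaling to 100 gives 100.0 : 86.5 : 18.7.

100.0 : 86.5 : 18.7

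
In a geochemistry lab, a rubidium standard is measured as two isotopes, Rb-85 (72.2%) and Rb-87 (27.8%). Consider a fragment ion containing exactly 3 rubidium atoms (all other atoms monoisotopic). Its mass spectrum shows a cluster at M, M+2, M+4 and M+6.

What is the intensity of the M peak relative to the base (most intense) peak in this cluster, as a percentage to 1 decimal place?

Binomial terms of (0.722 + 0.278)^3: M 0.3764, M+2 0.4348, M+4 0.1674, M+6 0.0215 → M+2 is the base peak.
P(M+2) = C(3,1) × 0.722^2 × 0.278^1 = 3 × 0.521284 × 0.2780 = 0.434751 (base)
P(M) = C(3,0) × 0.722^3 × 0.278^0 = 1 × 0.37636705 × 1.0000 = 0.376367
Relative intensity = 0.376367 / 0.434751 × 100 = 86.6

86.6%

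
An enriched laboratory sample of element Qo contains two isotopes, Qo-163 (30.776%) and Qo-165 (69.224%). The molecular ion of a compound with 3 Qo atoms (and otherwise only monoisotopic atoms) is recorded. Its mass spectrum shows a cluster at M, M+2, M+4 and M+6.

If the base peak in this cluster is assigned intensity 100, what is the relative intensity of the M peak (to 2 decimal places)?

(0.30776 + 0.69224)^3 gives M 0.0291, M+2 0.1967, M+4 0.4424, M+6 0.3317; the largest is M+4.
P(M+4) = C(3,2) × 0.30776^1 × 0.69224^2 = 3 × 0.30776 × 0.47919622 = 0.442432 (base)
P(M) = C(3,0) × 0.30776^3 × 0.69224^0 = 1 × 0.02914986 × 1.0000 = 0.029150
Relative intensity = 0.029150 / 0.442432 × 100 = 6.59

6.59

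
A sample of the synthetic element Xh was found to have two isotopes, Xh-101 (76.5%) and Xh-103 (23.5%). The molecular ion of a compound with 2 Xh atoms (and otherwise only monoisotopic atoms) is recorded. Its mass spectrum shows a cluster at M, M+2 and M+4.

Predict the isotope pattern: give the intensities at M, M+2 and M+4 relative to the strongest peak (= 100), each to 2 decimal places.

Expanding (0.765 + 0.235)^2:
P(M) = 0.765^2 = 0.585225
P(M+2) = 2 × 0.765^1 × 0.235^1 = 0.359550
P(M+4) = 0.235^2 = 0.055225
The M peak is largest (0.585225); scaling to 100 gives 100.00 : 61.44 : 9.44.

100.00 : 61.44 : 9.44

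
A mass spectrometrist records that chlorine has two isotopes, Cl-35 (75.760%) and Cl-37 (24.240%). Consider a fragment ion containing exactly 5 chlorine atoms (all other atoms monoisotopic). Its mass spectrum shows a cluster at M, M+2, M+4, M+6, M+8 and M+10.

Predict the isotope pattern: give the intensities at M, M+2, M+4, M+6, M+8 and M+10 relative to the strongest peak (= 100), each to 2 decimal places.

Each Cl atom is independently Cl-35 (p = 0.75760) or Cl-37 (q = 0.24240); the cluster is the binomial expansion (p + q)^5.
P(M) = 0.75760^5 = 0.249574
P(M+2) = 5 × 0.75760^4 × 0.24240^1 = 0.399266
P(M+4) = 10 × 0.75760^3 × 0.24240^2 = 0.255497
P(M+6) = 10 × 0.75760^2 × 0.24240^3 = 0.081748
P(M+8) = 5 × 0.75760^1 × 0.24240^4 = 0.013078
P(M+10) = 0.24240^5 = 0.000837
The M+2 peak is largest (0.399266); scaling to 100 gives 62.51 : 100.00 : 63.99 : 20.47 : 3.28 : 0.21.

62.51 : 100.00 : 63.99 : 20.47 : 3.28 : 0.21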